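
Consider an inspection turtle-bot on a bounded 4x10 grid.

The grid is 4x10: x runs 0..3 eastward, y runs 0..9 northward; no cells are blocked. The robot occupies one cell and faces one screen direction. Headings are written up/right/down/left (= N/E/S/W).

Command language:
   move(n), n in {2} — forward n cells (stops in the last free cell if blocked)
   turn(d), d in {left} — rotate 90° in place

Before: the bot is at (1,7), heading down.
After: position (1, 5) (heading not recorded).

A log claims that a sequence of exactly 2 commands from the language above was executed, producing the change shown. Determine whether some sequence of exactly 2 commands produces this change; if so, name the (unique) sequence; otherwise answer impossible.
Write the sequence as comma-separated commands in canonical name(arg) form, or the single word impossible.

move(2), turn(left)

key: running turn(left) before move(2) would end elsewhere — order is forced
initial: at (1,7), heading down
step 1 (move(2)): at (1,5), heading down
step 2 (turn(left)): at (1,5), heading right
all 4 alternatives checked — unique.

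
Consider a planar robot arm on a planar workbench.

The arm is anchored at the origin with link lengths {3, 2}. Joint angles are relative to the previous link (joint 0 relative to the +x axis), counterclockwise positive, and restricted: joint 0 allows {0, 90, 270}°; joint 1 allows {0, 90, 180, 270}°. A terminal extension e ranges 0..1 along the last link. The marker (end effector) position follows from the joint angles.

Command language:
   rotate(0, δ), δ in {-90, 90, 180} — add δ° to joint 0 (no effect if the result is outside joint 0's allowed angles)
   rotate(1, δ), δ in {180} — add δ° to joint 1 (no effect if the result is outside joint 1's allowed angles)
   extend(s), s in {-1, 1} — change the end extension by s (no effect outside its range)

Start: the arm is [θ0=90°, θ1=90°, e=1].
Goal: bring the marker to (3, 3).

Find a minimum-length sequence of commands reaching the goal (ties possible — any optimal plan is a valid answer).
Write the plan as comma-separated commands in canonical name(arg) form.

start: [θ0=90°, θ1=90°, e=1]
1. rotate(0, -90) → [θ0=0°, θ1=90°, e=1]
minimal: 1 command(s), checked below 1.

rotate(0, -90)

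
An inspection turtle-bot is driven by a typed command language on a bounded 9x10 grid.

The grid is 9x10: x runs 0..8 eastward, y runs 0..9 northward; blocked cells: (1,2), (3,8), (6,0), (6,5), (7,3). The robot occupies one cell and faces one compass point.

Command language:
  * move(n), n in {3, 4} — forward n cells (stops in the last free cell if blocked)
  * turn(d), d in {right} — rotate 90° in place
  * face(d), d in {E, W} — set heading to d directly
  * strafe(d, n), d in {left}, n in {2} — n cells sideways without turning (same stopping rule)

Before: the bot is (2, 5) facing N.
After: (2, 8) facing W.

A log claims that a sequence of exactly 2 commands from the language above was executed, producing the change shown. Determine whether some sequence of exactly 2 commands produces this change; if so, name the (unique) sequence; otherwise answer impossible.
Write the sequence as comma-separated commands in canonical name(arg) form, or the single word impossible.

key: order matters: swapping move(3) and face(W) lands elsewhere
begin: (2, 5) facing N
1. move(3) → (2, 8) facing N
2. face(W) → (2, 8) facing W
all 36 alternatives checked — unique.

move(3), face(W)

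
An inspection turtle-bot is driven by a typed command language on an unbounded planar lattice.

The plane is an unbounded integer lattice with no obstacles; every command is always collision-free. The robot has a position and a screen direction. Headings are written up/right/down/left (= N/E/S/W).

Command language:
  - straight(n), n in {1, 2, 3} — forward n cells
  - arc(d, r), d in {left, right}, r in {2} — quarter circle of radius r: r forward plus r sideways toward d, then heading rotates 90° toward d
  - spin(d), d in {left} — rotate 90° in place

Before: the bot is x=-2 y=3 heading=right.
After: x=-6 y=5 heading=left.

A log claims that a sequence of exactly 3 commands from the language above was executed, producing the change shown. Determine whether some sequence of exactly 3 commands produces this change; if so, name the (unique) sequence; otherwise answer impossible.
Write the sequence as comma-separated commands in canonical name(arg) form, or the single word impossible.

key: cell and facing (now W) both changed — the 3 commands mix motion and turning
t0: x=-2 y=3 heading=right
[1] after spin(left): x=-2 y=3 heading=up
[2] after arc(left, 2): x=-4 y=5 heading=left
[3] after straight(2): x=-6 y=5 heading=left
all 216 alternatives checked — unique.

spin(left), arc(left, 2), straight(2)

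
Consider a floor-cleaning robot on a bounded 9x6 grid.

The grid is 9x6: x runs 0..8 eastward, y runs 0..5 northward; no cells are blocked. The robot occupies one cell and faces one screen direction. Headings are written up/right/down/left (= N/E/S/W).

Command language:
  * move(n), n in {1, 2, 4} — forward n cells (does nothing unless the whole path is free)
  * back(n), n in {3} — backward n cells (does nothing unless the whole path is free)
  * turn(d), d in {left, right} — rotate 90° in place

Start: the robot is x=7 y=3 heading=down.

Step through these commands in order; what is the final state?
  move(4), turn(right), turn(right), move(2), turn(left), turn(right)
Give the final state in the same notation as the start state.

x=7 y=5 heading=up

t0: x=7 y=3 heading=down
step 1 (move(4)): x=7 y=3 heading=down
step 2 (turn(right)): x=7 y=3 heading=left
step 3 (turn(right)): x=7 y=3 heading=up
step 4 (move(2)): x=7 y=5 heading=up
step 5 (turn(left)): x=7 y=5 heading=left
step 6 (turn(right)): x=7 y=5 heading=up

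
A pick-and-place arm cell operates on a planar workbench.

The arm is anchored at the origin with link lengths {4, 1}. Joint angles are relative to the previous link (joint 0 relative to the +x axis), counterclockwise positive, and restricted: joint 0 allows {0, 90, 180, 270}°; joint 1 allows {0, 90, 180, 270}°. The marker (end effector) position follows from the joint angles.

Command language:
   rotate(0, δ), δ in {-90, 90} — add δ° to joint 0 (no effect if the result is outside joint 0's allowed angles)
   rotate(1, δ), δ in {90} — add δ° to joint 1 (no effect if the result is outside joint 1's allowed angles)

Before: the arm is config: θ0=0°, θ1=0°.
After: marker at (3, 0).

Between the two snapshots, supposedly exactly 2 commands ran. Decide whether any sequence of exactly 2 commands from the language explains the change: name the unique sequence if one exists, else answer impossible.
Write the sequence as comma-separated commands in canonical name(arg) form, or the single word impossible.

from: config: θ0=0°, θ1=0°
1. rotate(1, 90) → config: θ0=0°, θ1=90°
2. rotate(1, 90) → config: θ0=0°, θ1=180°
no rival 2-sequence matches.

rotate(1, 90), rotate(1, 90)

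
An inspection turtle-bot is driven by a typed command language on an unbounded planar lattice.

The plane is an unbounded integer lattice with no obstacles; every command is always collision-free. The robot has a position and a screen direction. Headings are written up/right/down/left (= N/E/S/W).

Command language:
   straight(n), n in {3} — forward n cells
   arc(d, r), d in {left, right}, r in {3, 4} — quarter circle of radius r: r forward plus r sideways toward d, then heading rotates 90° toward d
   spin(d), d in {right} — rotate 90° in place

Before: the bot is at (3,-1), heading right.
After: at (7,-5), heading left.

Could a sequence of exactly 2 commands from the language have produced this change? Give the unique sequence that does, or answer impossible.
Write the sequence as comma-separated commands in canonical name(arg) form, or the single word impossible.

arc(right, 4), spin(right)

key: order matters: swapping arc(right, 4) and spin(right) lands elsewhere
start: at (3,-1), heading right
t=1 arc(right, 4) ⇒ at (7,-5), heading down
t=2 spin(right) ⇒ at (7,-5), heading left
no rival 2-sequence matches.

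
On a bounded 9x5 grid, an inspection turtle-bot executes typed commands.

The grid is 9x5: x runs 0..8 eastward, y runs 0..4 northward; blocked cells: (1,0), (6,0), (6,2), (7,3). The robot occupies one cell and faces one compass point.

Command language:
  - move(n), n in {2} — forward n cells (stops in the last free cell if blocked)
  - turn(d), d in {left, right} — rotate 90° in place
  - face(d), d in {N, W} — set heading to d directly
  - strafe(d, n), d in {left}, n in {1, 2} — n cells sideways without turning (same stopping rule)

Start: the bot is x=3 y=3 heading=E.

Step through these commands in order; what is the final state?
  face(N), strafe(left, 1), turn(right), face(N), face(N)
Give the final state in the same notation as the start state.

x=2 y=3 heading=N

initial: x=3 y=3 heading=E
step 1 (face(N)): x=3 y=3 heading=N
step 2 (strafe(left, 1)): x=2 y=3 heading=N
step 3 (turn(right)): x=2 y=3 heading=E
step 4 (face(N)): x=2 y=3 heading=N
step 5 (face(N)): x=2 y=3 heading=N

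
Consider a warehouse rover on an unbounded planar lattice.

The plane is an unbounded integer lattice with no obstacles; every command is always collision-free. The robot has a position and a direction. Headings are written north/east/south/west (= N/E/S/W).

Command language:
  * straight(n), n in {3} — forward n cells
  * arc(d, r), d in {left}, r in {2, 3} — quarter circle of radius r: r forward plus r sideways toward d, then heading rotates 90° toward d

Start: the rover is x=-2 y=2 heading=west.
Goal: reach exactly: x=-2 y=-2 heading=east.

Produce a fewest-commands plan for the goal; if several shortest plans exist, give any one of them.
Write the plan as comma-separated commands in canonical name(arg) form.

arc(left, 2), arc(left, 2)

begin: x=-2 y=2 heading=west
[1] after arc(left, 2): x=-4 y=0 heading=south
[2] after arc(left, 2): x=-2 y=-2 heading=east
nothing shorter than 2 reaches the goal.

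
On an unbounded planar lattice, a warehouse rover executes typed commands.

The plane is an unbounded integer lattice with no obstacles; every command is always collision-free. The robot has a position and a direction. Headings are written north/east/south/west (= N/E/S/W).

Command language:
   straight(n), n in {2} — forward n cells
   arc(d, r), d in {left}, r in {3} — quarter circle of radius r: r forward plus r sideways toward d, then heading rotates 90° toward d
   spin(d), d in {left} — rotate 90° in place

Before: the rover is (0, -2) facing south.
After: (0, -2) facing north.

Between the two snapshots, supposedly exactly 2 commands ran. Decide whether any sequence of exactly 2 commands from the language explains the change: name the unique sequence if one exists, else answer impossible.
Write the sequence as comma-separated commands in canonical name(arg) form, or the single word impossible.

spin(left), spin(left)

key: parked at (0,-2) the whole time — nothing moves the robot
t0: (0, -2) facing south
1. spin(left) → (0, -2) facing east
2. spin(left) → (0, -2) facing north
no other 2-command option fits: unique.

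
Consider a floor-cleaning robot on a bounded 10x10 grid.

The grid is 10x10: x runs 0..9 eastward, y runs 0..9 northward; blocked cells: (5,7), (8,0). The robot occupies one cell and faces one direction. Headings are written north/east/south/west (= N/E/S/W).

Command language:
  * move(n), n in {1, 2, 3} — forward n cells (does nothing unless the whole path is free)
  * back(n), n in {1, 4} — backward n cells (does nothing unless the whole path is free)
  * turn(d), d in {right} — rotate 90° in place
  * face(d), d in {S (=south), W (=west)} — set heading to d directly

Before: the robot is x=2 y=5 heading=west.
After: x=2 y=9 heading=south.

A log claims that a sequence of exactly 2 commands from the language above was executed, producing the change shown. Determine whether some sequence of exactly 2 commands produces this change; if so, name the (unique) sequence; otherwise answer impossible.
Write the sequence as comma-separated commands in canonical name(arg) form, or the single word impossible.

key: position moved to (2,9) AND the heading swung to S — translation plus rotation needed
t0: x=2 y=5 heading=west
step 1 (face(S)): x=2 y=5 heading=south
step 2 (back(4)): x=2 y=9 heading=south
all 64 alternatives checked — unique.

face(S), back(4)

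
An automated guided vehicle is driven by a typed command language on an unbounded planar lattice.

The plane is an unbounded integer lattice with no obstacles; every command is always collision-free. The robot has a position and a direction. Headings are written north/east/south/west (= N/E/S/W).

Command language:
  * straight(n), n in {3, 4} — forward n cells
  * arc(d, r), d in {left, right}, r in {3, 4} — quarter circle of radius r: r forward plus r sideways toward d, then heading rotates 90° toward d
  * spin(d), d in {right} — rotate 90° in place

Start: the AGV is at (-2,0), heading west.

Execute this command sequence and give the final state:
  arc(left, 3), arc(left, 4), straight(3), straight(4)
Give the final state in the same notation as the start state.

begin: at (-2,0), heading west
t=1 arc(left, 3) ⇒ at (-5,-3), heading south
t=2 arc(left, 4) ⇒ at (-1,-7), heading east
t=3 straight(3) ⇒ at (2,-7), heading east
t=4 straight(4) ⇒ at (6,-7), heading east

at (6,-7), heading east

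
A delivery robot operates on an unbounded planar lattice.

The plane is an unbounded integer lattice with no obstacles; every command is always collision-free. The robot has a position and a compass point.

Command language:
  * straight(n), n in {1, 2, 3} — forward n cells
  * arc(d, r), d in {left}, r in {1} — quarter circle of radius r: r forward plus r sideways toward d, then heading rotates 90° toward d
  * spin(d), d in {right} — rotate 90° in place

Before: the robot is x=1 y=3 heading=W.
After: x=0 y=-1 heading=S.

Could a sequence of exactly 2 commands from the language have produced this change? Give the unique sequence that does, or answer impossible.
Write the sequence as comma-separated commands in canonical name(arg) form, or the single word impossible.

arc(left, 1), straight(3)

key: cell and facing (now S) both changed — the 2 commands mix motion and turning
begin: x=1 y=3 heading=W
step 1 (arc(left, 1)): x=0 y=2 heading=S
step 2 (straight(3)): x=0 y=-1 heading=S
all 25 alternatives checked — unique.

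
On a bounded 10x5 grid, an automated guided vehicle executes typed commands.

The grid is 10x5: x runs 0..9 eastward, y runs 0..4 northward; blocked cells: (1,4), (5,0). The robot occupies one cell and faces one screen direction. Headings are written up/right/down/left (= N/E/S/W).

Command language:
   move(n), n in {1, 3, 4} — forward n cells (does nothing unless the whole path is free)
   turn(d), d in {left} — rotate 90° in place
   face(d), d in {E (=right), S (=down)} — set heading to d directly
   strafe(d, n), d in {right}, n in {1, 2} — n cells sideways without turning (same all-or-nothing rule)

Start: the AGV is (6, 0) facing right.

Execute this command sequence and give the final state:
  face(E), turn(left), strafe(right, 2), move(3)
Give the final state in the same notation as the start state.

(8, 3) facing up

initial: (6, 0) facing right
1. face(E) → (6, 0) facing right
2. turn(left) → (6, 0) facing up
3. strafe(right, 2) → (8, 0) facing up
4. move(3) → (8, 3) facing up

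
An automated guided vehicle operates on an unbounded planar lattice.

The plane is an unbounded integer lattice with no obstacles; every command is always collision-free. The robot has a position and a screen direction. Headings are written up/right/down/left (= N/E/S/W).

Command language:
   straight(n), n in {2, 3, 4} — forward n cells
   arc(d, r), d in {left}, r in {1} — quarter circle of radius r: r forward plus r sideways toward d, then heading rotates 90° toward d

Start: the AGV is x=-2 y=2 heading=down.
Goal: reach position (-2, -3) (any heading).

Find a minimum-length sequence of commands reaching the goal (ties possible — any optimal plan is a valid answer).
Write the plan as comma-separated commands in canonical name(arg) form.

straight(3), straight(2)

t0: x=-2 y=2 heading=down
1. straight(3) → x=-2 y=-1 heading=down
2. straight(2) → x=-2 y=-3 heading=down
nothing shorter than 2 reaches the goal.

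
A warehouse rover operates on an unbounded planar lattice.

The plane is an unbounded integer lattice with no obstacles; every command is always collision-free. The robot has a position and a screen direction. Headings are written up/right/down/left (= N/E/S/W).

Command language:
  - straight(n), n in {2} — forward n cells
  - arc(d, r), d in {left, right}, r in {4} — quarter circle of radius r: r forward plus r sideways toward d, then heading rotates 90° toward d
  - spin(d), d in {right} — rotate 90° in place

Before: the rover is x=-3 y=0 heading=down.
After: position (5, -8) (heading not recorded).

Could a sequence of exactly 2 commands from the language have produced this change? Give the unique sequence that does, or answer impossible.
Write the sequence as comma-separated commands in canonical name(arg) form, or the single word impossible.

arc(left, 4), arc(right, 4)

key: order matters: swapping arc(left, 4) and arc(right, 4) lands elsewhere
begin: x=-3 y=0 heading=down
[1] after arc(left, 4): x=1 y=-4 heading=right
[2] after arc(right, 4): x=5 y=-8 heading=down
no other 2-command option fits: unique.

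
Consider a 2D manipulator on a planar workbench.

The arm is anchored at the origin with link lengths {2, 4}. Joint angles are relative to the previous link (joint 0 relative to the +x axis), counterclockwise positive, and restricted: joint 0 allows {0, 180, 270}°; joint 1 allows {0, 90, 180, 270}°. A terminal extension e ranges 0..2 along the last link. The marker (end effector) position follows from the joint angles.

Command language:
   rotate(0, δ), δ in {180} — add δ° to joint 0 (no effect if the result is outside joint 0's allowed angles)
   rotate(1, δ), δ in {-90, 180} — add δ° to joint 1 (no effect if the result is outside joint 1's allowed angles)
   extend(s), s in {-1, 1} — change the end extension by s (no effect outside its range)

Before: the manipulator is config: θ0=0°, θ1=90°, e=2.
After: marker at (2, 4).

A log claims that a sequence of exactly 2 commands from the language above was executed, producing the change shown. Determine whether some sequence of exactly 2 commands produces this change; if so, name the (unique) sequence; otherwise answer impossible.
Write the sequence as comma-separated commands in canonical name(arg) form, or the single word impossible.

extend(-1), extend(-1)

initial: config: θ0=0°, θ1=90°, e=2
step 1 (extend(-1)): config: θ0=0°, θ1=90°, e=1
step 2 (extend(-1)): config: θ0=0°, θ1=90°, e=0
all 25 alternatives checked — unique.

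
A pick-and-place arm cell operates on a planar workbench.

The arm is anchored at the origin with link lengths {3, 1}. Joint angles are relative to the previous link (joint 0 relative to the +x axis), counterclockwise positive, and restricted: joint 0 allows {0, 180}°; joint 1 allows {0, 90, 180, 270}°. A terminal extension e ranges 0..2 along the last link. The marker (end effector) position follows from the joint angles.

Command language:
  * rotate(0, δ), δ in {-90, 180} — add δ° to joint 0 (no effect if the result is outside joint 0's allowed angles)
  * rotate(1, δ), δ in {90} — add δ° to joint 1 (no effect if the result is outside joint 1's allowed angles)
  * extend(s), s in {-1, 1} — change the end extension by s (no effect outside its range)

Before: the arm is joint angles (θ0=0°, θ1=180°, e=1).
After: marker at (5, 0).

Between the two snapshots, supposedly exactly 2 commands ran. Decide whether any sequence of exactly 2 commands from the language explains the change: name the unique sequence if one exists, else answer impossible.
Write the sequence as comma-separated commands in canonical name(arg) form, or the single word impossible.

from: joint angles (θ0=0°, θ1=180°, e=1)
1. rotate(1, 90) → joint angles (θ0=0°, θ1=270°, e=1)
2. rotate(1, 90) → joint angles (θ0=0°, θ1=0°, e=1)
all 25 alternatives checked — unique.

rotate(1, 90), rotate(1, 90)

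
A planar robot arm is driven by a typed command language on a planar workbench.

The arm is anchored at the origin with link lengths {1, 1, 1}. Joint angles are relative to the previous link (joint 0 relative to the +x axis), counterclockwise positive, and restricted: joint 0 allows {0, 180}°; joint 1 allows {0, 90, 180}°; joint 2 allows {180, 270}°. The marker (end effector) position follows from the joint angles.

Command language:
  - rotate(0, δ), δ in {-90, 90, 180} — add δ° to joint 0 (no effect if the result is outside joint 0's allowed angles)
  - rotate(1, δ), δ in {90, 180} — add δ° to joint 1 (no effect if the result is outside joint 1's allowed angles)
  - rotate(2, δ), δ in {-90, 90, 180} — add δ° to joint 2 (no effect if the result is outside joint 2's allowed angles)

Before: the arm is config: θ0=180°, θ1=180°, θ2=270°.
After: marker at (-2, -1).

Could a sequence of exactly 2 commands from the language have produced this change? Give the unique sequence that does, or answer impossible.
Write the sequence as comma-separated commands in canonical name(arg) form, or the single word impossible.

key: running rotate(1, 90) before rotate(1, 180) would end elsewhere — order is forced
t0: config: θ0=180°, θ1=180°, θ2=270°
1. rotate(1, 180) → config: θ0=180°, θ1=0°, θ2=270°
2. rotate(1, 90) → config: θ0=180°, θ1=90°, θ2=270°
uniquely the one of 64 2-step routes that fits.

rotate(1, 180), rotate(1, 90)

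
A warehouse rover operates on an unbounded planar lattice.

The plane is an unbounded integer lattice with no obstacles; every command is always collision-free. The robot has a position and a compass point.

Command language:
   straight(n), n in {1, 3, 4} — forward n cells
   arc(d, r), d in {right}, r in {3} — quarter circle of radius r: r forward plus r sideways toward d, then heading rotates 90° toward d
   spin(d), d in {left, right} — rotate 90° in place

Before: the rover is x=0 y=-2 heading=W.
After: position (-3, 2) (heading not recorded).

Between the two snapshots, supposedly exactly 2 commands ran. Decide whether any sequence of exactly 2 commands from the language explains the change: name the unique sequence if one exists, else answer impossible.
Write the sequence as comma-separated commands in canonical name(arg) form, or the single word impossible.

key: running straight(1) before arc(right, 3) would end elsewhere — order is forced
t0: x=0 y=-2 heading=W
[1] after arc(right, 3): x=-3 y=1 heading=N
[2] after straight(1): x=-3 y=2 heading=N
no rival 2-sequence matches.

arc(right, 3), straight(1)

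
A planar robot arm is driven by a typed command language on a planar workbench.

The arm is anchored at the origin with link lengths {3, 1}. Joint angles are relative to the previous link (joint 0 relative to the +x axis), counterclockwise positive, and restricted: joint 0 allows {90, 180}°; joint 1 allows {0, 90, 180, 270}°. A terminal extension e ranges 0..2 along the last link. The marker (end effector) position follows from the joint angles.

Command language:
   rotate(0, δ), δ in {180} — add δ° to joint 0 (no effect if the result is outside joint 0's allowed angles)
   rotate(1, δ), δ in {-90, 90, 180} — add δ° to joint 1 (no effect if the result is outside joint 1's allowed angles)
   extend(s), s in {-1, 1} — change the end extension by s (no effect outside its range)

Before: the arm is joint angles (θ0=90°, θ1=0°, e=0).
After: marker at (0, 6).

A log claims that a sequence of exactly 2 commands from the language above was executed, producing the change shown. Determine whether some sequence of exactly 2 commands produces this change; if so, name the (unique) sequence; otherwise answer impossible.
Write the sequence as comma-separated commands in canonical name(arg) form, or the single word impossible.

extend(1), extend(1)

initial: joint angles (θ0=90°, θ1=0°, e=0)
t=1 extend(1) ⇒ joint angles (θ0=90°, θ1=0°, e=1)
t=2 extend(1) ⇒ joint angles (θ0=90°, θ1=0°, e=2)
all 36 alternatives checked — unique.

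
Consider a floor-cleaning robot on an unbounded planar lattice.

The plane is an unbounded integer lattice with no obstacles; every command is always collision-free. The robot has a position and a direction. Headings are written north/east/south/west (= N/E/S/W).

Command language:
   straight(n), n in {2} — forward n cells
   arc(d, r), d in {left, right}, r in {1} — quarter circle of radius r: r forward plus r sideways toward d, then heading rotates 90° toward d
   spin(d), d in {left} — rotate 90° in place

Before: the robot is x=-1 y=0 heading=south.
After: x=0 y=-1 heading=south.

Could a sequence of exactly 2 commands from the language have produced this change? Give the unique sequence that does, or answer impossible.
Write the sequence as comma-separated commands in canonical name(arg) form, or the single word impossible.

key: running arc(right, 1) before spin(left) would end elsewhere — order is forced
initial: x=-1 y=0 heading=south
t=1 spin(left) ⇒ x=-1 y=0 heading=east
t=2 arc(right, 1) ⇒ x=0 y=-1 heading=south
uniquely the one of 16 2-step routes that fits.

spin(left), arc(right, 1)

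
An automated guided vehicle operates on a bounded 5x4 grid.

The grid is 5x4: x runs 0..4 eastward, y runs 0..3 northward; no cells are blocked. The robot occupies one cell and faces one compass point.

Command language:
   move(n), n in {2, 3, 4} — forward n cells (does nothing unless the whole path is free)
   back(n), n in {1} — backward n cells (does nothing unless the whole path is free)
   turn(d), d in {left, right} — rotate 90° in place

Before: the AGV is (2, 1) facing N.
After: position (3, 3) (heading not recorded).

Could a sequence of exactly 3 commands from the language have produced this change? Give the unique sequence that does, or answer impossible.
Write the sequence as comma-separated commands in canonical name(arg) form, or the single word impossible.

key: running back(1) before move(2) would end elsewhere — order is forced
from: (2, 1) facing N
[1] after move(2): (2, 3) facing N
[2] after turn(left): (2, 3) facing W
[3] after back(1): (3, 3) facing W
uniquely the one of 216 3-step routes that fits.

move(2), turn(left), back(1)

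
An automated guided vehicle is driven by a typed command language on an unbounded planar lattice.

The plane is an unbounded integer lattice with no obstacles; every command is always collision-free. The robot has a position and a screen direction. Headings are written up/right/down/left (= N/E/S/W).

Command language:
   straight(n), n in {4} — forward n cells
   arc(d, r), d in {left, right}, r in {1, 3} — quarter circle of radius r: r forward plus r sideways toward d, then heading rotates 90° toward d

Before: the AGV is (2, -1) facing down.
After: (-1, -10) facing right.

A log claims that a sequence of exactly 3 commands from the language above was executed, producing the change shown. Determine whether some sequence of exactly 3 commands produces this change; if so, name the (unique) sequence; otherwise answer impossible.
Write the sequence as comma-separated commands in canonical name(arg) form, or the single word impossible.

key: order matters: swapping arc(right, 3) and arc(left, 3) lands elsewhere
t0: (2, -1) facing down
1. arc(right, 3) → (-1, -4) facing left
2. arc(left, 3) → (-4, -7) facing down
3. arc(left, 3) → (-1, -10) facing right
uniquely the one of 125 3-step routes that fits.

arc(right, 3), arc(left, 3), arc(left, 3)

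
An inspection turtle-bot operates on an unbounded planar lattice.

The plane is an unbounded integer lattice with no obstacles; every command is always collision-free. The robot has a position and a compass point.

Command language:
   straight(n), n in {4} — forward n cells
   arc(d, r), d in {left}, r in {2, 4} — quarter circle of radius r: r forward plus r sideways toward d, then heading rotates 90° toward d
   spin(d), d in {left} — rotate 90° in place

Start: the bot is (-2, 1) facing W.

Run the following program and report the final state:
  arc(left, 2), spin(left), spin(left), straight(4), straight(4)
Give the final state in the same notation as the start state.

start: (-2, 1) facing W
1. arc(left, 2) → (-4, -1) facing S
2. spin(left) → (-4, -1) facing E
3. spin(left) → (-4, -1) facing N
4. straight(4) → (-4, 3) facing N
5. straight(4) → (-4, 7) facing N

(-4, 7) facing N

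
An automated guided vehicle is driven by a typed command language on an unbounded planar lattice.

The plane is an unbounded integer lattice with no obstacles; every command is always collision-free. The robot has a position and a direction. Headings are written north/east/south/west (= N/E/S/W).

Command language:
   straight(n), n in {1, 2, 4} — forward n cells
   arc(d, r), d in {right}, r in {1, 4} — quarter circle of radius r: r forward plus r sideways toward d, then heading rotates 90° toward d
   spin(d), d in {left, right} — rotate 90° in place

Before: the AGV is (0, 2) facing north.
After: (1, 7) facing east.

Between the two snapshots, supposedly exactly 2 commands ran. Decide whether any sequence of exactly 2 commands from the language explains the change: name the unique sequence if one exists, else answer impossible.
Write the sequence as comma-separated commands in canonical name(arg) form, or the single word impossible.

straight(4), arc(right, 1)

key: order matters: swapping straight(4) and arc(right, 1) lands elsewhere
start: (0, 2) facing north
1. straight(4) → (0, 6) facing north
2. arc(right, 1) → (1, 7) facing east
all 49 alternatives checked — unique.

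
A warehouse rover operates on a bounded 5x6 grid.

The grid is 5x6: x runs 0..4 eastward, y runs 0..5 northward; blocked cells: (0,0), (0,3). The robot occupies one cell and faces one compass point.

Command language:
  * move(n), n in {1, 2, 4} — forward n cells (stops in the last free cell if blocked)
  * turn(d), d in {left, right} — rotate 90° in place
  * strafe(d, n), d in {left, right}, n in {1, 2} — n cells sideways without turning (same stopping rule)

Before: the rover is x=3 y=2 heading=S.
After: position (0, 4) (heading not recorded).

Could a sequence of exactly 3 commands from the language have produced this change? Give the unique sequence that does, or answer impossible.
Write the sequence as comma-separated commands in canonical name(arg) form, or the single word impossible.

turn(right), strafe(right, 2), move(4)

key: move(4) runs into the grid edge before its full distance
t0: x=3 y=2 heading=S
[1] after turn(right): x=3 y=2 heading=W
[2] after strafe(right, 2): x=3 y=4 heading=W
[3] after move(4): x=0 y=4 heading=W
all 729 alternatives checked — unique.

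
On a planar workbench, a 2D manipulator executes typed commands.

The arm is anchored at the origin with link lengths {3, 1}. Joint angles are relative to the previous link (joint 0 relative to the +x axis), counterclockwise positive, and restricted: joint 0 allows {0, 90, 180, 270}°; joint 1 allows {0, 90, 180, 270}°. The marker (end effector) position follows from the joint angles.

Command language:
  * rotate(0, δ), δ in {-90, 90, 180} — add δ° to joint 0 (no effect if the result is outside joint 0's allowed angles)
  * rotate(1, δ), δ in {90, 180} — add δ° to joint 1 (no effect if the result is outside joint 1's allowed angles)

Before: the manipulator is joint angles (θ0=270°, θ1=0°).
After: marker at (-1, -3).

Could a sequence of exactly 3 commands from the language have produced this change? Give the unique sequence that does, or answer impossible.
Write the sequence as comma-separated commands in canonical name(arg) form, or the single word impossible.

rotate(1, 90), rotate(1, 90), rotate(1, 90)

start: joint angles (θ0=270°, θ1=0°)
1. rotate(1, 90) → joint angles (θ0=270°, θ1=90°)
2. rotate(1, 90) → joint angles (θ0=270°, θ1=180°)
3. rotate(1, 90) → joint angles (θ0=270°, θ1=270°)
no other 3-command option fits: unique.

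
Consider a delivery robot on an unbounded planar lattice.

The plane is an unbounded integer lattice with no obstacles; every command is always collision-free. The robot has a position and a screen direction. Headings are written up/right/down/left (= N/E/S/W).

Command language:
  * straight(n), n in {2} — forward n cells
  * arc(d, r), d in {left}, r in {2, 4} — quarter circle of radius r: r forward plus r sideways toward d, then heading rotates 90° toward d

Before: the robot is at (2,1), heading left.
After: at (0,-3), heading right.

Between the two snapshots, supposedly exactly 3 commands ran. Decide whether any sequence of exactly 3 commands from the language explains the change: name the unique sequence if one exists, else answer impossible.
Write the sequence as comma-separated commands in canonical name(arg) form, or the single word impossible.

key: cell and facing (now E) both changed — the 3 commands mix motion and turning
initial: at (2,1), heading left
1. straight(2) → at (0,1), heading left
2. arc(left, 2) → at (-2,-1), heading down
3. arc(left, 2) → at (0,-3), heading right
all 27 alternatives checked — unique.

straight(2), arc(left, 2), arc(left, 2)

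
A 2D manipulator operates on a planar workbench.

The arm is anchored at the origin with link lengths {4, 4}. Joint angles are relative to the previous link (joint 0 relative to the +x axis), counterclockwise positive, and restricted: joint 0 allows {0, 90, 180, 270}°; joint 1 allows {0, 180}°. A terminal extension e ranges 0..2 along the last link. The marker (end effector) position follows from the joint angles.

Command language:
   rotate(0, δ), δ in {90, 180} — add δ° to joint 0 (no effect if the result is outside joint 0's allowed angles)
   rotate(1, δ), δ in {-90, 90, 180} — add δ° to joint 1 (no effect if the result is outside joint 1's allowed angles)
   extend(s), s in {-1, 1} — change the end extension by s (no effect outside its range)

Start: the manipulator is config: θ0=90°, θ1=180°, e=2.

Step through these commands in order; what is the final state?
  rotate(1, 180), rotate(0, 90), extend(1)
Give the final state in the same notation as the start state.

initial: config: θ0=90°, θ1=180°, e=2
[1] after rotate(1, 180): config: θ0=90°, θ1=0°, e=2
[2] after rotate(0, 90): config: θ0=180°, θ1=0°, e=2
[3] after extend(1): config: θ0=180°, θ1=0°, e=2

config: θ0=180°, θ1=0°, e=2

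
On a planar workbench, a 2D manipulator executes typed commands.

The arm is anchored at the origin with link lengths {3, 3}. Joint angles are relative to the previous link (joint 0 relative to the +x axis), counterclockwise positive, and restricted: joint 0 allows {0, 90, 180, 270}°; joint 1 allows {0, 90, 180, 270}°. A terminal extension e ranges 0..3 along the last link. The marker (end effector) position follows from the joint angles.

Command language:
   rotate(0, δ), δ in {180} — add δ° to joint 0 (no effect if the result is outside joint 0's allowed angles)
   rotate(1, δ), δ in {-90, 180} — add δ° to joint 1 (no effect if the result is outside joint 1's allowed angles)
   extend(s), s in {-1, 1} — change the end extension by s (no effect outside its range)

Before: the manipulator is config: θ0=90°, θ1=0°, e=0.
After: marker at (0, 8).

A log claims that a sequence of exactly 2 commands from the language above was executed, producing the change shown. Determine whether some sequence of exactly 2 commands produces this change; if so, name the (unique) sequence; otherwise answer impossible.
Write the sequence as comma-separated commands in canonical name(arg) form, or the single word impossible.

extend(1), extend(1)

initial: config: θ0=90°, θ1=0°, e=0
step 1 (extend(1)): config: θ0=90°, θ1=0°, e=1
step 2 (extend(1)): config: θ0=90°, θ1=0°, e=2
no other 2-command option fits: unique.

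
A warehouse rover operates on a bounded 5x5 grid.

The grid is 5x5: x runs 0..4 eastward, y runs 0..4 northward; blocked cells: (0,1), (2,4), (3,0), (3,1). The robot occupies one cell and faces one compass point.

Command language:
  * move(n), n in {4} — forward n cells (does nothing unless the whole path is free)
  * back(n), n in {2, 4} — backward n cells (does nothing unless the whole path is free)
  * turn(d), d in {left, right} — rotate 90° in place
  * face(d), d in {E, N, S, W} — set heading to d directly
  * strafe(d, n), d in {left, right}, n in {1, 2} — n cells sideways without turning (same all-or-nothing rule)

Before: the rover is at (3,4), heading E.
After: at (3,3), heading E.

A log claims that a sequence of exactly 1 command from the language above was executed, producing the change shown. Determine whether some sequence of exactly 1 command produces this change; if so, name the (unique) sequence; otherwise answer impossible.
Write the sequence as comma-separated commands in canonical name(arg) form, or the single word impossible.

key: heading stays E — the single command does not turn
initial: at (3,4), heading E
1. strafe(right, 1) → at (3,3), heading E
no rival 1-sequence matches.

strafe(right, 1)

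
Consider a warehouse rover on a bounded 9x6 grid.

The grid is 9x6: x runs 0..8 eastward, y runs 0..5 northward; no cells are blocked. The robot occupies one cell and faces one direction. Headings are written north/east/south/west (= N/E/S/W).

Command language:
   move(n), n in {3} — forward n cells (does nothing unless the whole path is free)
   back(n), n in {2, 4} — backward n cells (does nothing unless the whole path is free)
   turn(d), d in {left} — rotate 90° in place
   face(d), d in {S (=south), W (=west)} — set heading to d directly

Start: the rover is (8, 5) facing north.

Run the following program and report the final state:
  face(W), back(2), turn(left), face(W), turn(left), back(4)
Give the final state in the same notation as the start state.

initial: (8, 5) facing north
t=1 face(W) ⇒ (8, 5) facing west
t=2 back(2) ⇒ (8, 5) facing west
t=3 turn(left) ⇒ (8, 5) facing south
t=4 face(W) ⇒ (8, 5) facing west
t=5 turn(left) ⇒ (8, 5) facing south
t=6 back(4) ⇒ (8, 5) facing south

(8, 5) facing south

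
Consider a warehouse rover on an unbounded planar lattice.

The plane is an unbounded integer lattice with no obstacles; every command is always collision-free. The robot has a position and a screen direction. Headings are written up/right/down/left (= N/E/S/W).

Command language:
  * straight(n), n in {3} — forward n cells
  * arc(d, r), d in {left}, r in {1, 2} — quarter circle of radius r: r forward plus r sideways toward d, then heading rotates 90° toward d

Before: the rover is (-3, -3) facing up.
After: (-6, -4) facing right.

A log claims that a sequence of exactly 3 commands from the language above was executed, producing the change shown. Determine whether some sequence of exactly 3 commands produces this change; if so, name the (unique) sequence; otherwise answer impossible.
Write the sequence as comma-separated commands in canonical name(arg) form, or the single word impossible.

arc(left, 2), arc(left, 2), arc(left, 1)

key: position moved to (-6,-4) AND the heading swung to E — translation plus rotation needed
initial: (-3, -3) facing up
step 1 (arc(left, 2)): (-5, -1) facing left
step 2 (arc(left, 2)): (-7, -3) facing down
step 3 (arc(left, 1)): (-6, -4) facing right
no rival 3-sequence matches.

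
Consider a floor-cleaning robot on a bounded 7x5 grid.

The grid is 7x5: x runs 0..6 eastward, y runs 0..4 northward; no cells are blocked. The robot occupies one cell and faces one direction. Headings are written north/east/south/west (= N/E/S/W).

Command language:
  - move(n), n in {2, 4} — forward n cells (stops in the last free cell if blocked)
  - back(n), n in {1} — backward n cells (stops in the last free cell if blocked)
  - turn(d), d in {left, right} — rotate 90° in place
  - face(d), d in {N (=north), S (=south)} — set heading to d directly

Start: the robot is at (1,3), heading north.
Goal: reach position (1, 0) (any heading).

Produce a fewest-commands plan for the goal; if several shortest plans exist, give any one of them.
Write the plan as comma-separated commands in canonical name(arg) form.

face(S), move(4)

from: at (1,3), heading north
step 1 (face(S)): at (1,3), heading south
step 2 (move(4)): at (1,0), heading south
minimal: 2 command(s), checked below 2.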